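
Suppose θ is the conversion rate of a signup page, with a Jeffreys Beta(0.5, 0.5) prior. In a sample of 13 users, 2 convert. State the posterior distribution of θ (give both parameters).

The binomial likelihood is conjugate to the Beta prior: with 2 successes and 11 failures, the posterior is Beta(0.5+2, 0.5+11) = Beta(2.5, 11.5).

Posterior: Beta(2.5, 11.5)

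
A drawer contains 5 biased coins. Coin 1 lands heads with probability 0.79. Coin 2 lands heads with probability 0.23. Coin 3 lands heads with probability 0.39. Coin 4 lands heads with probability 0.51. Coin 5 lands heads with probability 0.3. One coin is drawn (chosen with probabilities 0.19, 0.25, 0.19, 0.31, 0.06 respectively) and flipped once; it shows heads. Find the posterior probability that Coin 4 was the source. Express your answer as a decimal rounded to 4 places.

P(heads|C1) = 0.79; P(heads|C2) = 0.23; P(heads|C3) = 0.39; P(heads|C4) = 0.51; P(heads|C5) = 0.3.
Prior × likelihood for each source: 0.19·0.79=0.1501, 0.25·0.23=0.05750, 0.19·0.39=0.07410, 0.31·0.51=0.1581, 0.06·0.3=0.01800. Summing gives P(heads) = 0.45780.
P(Coin 4 | heads) = 0.1581 / 0.45780 = 0.3453.

Posterior probability ≈ 0.3453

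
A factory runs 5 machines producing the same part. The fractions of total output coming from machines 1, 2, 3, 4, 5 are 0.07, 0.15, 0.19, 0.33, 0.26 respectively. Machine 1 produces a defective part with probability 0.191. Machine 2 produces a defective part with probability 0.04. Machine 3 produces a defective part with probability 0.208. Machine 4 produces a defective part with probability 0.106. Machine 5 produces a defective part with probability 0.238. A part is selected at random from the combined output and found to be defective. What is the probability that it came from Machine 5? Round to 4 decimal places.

P(defective|M1) = 0.191; P(defective|M2) = 0.04; P(defective|M3) = 0.208; P(defective|M4) = 0.106; P(defective|M5) = 0.238.
Prior × likelihood for each source: 0.07·0.191=0.01337, 0.15·0.04=0.006000, 0.19·0.208=0.03952, 0.33·0.106=0.03498, 0.26·0.238=0.06188. Summing gives P(defective) = 0.15575.
P(Machine 5 | defective) = 0.06188 / 0.15575 = 0.3973.

Posterior probability ≈ 0.3973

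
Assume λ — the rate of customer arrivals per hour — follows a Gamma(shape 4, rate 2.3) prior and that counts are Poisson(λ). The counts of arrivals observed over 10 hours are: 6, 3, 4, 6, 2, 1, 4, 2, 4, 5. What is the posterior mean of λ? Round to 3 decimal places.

Posterior mean ≈ 3.333

The Poisson likelihood adds the total count to the shape and the number of exposure periods to the rate. Here ∑xᵢ = 37 and n = 10, so shape 4→41 and rate 2.3→12.3.
E[λ | data] = 41/12.3 = 3.333.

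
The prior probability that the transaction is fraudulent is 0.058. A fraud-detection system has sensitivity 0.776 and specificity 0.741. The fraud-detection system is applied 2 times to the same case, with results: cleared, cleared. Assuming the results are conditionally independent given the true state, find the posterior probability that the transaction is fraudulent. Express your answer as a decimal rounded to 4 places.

With H the event that the transaction is fraudulent, the joint likelihood of the observed sequence is P(data|H) = 0.224·0.224 = 0.050176 and P(data|¬H) = 0.741·0.741 = 0.54908.
Bayes: P(H|data) = 0.058·0.050176 / (0.058·0.050176 + 0.942·0.54908) = 0.0029102/0.52014 = 0.0056.

Posterior P(H) ≈ 0.0056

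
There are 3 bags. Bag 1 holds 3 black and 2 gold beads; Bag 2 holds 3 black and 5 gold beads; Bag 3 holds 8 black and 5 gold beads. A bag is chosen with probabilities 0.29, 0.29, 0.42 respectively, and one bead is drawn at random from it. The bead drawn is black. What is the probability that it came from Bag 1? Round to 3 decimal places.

Posterior probability ≈ 0.322

Tabulate prior·likelihood by source: [1] prior 0.29, lik 0.6, product 0.1740; [2] prior 0.29, lik 0.375, product 0.1087; [3] prior 0.42, lik 0.6154, product 0.2585.
Normalizing constant = 0.54121; the posterior for Bag 1 is its product over the sum, 0.1740/0.54121 = 0.322.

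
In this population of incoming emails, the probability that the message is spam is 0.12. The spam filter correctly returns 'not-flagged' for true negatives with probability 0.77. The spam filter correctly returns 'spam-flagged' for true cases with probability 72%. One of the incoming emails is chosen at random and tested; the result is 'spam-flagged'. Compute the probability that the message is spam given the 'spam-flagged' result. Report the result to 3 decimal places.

P(H | E) ≈ 0.299

Write H for 'the message is spam'. Prior odds H:¬H = 0.12/0.88 = 0.13636. For the 'spam-flagged' outcome, the likelihood ratio is 0.72/0.23 = 3.1304.
Posterior odds = 0.13636 × 3.1304 = 0.42688, so P(H|E) = 0.42688/(1+0.42688) = 0.299.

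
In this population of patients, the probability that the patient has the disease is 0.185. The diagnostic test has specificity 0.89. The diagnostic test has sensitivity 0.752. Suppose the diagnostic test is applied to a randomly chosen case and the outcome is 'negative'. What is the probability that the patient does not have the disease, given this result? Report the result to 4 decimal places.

Write H for 'the patient has the disease'. Prior odds H:¬H = 0.185/0.815 = 0.22699. For the 'negative' outcome, the likelihood ratio is 0.248/0.89 = 0.27865.
Posterior odds = 0.22699 × 0.27865 = 0.063252, so P(H|E) = 0.063252/(1+0.063252) = 0.0595. Then P(¬H|E) = 1 − 0.0595 = 0.9405.

P(¬H | E) ≈ 0.9405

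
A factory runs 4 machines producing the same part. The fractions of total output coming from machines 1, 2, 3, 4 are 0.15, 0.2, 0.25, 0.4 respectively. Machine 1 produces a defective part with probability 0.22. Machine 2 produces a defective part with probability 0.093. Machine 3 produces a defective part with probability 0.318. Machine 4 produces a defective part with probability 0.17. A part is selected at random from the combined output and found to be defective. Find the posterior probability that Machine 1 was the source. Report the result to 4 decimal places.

Tabulate prior·likelihood by source: [1] prior 0.15, lik 0.22, product 0.03300; [2] prior 0.2, lik 0.093, product 0.01860; [3] prior 0.25, lik 0.318, product 0.07950; [4] prior 0.4, lik 0.17, product 0.06800.
Normalizing constant = 0.19910; the posterior for Machine 1 is its product over the sum, 0.03300/0.19910 = 0.1657.

Posterior probability ≈ 0.1657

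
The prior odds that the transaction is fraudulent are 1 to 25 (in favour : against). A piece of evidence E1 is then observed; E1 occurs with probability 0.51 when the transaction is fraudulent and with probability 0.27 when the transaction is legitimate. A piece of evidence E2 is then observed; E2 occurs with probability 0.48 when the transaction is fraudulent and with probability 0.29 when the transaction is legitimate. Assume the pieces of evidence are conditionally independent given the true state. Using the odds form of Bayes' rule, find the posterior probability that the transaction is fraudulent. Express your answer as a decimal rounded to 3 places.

Posterior probability ≈ 0.111

Prior odds = 1/25 = 0.040000.
Likelihood ratio for E1 = 0.51/0.27 = 1.8889.
Likelihood ratio for E2 = 0.48/0.29 = 1.6552.
Posterior odds = prior odds × LR₁ × LR₂ = 0.12506.
Posterior probability = odds/(1+odds) = 0.12506/1.1251 = 0.111.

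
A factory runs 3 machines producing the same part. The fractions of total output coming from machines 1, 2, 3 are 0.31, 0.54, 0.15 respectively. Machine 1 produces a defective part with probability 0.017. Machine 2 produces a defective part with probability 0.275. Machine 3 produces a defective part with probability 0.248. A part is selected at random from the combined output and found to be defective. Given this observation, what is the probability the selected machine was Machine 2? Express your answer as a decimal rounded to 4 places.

Posterior probability ≈ 0.7776

Tabulate prior·likelihood by source: [1] prior 0.31, lik 0.017, product 0.005270; [2] prior 0.54, lik 0.275, product 0.1485; [3] prior 0.15, lik 0.248, product 0.03720.
Normalizing constant = 0.19097; the posterior for Machine 2 is its product over the sum, 0.1485/0.19097 = 0.7776.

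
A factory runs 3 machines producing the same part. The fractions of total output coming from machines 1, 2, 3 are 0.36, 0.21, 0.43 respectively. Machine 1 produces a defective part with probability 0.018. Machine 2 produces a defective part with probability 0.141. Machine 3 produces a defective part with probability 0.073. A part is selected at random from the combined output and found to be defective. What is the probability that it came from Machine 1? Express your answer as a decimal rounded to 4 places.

Posterior probability ≈ 0.0960

P(defective|M1) = 0.018; P(defective|M2) = 0.141; P(defective|M3) = 0.073.
Prior × likelihood for each source: 0.36·0.018=0.006480, 0.21·0.141=0.02961, 0.43·0.073=0.03139. Summing gives P(defective) = 0.067480.
P(Machine 1 | defective) = 0.006480 / 0.067480 = 0.0960.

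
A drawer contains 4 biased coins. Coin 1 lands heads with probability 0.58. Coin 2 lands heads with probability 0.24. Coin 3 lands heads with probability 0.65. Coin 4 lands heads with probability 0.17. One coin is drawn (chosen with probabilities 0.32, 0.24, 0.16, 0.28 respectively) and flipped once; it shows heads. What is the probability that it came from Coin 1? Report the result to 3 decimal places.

Posterior probability ≈ 0.470

Tabulate prior·likelihood by source: [1] prior 0.32, lik 0.58, product 0.1856; [2] prior 0.24, lik 0.24, product 0.05760; [3] prior 0.16, lik 0.65, product 0.1040; [4] prior 0.28, lik 0.17, product 0.04760.
Normalizing constant = 0.39480; the posterior for Coin 1 is its product over the sum, 0.1856/0.39480 = 0.470.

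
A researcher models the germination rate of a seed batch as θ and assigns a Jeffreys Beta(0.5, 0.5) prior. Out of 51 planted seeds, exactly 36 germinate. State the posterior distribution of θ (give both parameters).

The binomial likelihood is conjugate to the Beta prior: with 36 successes and 15 failures, the posterior is Beta(0.5+36, 0.5+15) = Beta(36.5, 15.5).

Posterior: Beta(36.5, 15.5)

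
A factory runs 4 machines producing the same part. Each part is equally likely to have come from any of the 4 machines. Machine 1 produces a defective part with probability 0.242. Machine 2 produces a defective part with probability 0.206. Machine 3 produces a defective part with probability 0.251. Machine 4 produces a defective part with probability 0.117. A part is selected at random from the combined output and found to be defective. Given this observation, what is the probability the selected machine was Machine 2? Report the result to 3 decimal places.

P(defective|M1) = 0.242; P(defective|M2) = 0.206; P(defective|M3) = 0.251; P(defective|M4) = 0.117.
Prior × likelihood for each source: 0.25·0.242=0.06050, 0.25·0.206=0.05150, 0.25·0.251=0.06275, 0.25·0.117=0.02925. Summing gives P(defective) = 0.20400.
P(Machine 2 | defective) = 0.05150 / 0.20400 = 0.252.

Posterior probability ≈ 0.252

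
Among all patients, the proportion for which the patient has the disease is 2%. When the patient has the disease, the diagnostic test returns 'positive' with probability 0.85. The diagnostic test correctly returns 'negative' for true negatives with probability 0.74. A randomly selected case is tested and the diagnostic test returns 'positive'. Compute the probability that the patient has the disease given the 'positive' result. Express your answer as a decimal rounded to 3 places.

Let H be the event that the patient has the disease. P(H) = 0.02, so P(¬H) = 0.98. With E the 'positive' result, P(E|H) = 0.85 and P(E|¬H) = 0.26.
P(E) = 0.85·0.02 + 0.26·0.98 = 0.017000 + 0.25480 = 0.27180.
By Bayes' theorem, P(H|E) = 0.017000 / 0.27180 = 0.063.

P(H | E) ≈ 0.063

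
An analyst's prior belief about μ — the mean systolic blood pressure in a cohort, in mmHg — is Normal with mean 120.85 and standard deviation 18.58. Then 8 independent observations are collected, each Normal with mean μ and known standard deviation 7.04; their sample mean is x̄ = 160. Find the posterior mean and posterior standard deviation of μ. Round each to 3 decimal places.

Posterior mean ≈ 159.310; posterior SD ≈ 2.467

With known σ, the Normal prior is conjugate. Weight on the data is w = (n/σ²)/(n/σ² + 1/τ₀²) = 0.161415/(0.161415+0.00289673) = 0.98237.
Posterior mean = w·x̄ + (1−w)·μ₀ = 0.98237·160 + 0.017629·120.85 = 159.310. Posterior variance = 1/(0.161415+0.00289673) = 6.08598, so SD = 2.467.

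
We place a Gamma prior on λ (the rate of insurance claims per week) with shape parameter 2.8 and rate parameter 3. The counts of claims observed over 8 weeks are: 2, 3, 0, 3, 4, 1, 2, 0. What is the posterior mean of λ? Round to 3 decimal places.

The Poisson likelihood adds the total count to the shape and the number of exposure periods to the rate. Here ∑xᵢ = 15 and n = 8, so shape 2.8→17.8 and rate 3→11.
Posterior mean = shape/rate = 17.8/11 = 1.618.

Posterior mean ≈ 1.618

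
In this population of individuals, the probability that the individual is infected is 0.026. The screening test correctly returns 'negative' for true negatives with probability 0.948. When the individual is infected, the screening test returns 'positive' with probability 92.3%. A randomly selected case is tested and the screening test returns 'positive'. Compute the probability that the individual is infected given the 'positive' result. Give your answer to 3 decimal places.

Let H be the event that the individual is infected. P(H) = 0.026, so P(¬H) = 0.974. With E the 'positive' result, P(E|H) = 0.923 and P(E|¬H) = 0.052.
P(E) = 0.923·0.026 + 0.052·0.974 = 0.023998 + 0.050648 = 0.074646.
By Bayes' theorem, P(H|E) = 0.023998 / 0.074646 = 0.321.

P(H | E) ≈ 0.321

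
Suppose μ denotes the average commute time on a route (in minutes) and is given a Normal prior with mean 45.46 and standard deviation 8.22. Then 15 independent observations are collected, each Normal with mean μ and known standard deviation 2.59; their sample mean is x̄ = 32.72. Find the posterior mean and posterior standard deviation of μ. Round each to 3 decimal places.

Posterior mean ≈ 32.804; posterior SD ≈ 0.667

With known σ, the Normal prior is conjugate. Weight on the data is w = (n/σ²)/(n/σ² + 1/τ₀²) = 2.23610/(2.23610+0.0147998) = 0.99342.
Posterior mean = w·x̄ + (1−w)·μ₀ = 0.99342·32.72 + 0.0065751·45.46 = 32.804. Posterior variance = 1/(2.23610+0.0147998) = 0.444266, so SD = 0.667.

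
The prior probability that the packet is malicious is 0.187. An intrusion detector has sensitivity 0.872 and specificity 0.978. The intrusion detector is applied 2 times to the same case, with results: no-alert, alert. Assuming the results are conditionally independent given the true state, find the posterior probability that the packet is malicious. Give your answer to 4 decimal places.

Let H be the event that the packet is malicious; start with P(H) = 0.187. P('alert'|H) = 0.872, P('alert'|¬H) = 0.022.
Update on result 1 ('no-alert'): P(H) ← 0.128·0.1870 / (0.128·0.1870 + 0.978·0.8130) = 0.023936/0.81905 = 0.0292.
Update on result 2 ('alert'): P(H) ← 0.872·0.0292 / (0.872·0.0292 + 0.022·0.9708) = 0.025483/0.046840 = 0.5440.

Posterior P(H) ≈ 0.5440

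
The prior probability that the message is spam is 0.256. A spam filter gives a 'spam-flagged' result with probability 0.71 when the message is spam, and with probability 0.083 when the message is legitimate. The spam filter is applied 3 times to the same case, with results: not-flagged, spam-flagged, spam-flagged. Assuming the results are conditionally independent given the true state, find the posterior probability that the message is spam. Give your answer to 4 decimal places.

Posterior P(H) ≈ 0.8884

Let H be the event that the message is spam; start with P(H) = 0.256. P('spam-flagged'|H) = 0.71, P('spam-flagged'|¬H) = 0.083.
Update on result 1 ('not-flagged'): P(H) ← 0.29·0.2560 / (0.29·0.2560 + 0.917·0.7440) = 0.074240/0.75649 = 0.0981.
Update on result 2 ('spam-flagged'): P(H) ← 0.71·0.0981 / (0.71·0.0981 + 0.083·0.9019) = 0.069678/0.14453 = 0.4821.
Update on result 3 ('spam-flagged'): P(H) ← 0.71·0.4821 / (0.71·0.4821 + 0.083·0.5179) = 0.34228/0.38527 = 0.8884.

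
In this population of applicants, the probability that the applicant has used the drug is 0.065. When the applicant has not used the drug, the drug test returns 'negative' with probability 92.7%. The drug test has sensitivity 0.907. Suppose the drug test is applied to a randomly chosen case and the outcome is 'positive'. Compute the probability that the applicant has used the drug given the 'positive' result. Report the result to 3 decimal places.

Write H for 'the applicant has used the drug'. Prior odds H:¬H = 0.065/0.935 = 0.069519. For the 'positive' outcome, the likelihood ratio is 0.907/0.073 = 12.425.
Posterior odds = 0.069519 × 12.425 = 0.86375, so P(H|E) = 0.86375/(1+0.86375) = 0.463.

P(H | E) ≈ 0.463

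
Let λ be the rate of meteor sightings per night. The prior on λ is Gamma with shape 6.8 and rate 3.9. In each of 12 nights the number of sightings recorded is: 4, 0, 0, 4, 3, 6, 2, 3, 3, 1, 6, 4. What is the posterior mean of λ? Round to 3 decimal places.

Total count ∑xᵢ = 36 over n = 12 nights.
Gamma is conjugate to the Poisson likelihood: posterior is Gamma(shape = 6.8+36 = 42.8, rate = 3.9+12 = 15.9).
E[λ | data] = 42.8/15.9 = 2.692.

Posterior mean ≈ 2.692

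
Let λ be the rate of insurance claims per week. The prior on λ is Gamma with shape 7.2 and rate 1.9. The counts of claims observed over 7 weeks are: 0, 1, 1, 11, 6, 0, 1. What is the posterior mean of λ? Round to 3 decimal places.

The Poisson likelihood adds the total count to the shape and the number of exposure periods to the rate. Here ∑xᵢ = 20 and n = 7, so shape 7.2→27.2 and rate 1.9→8.9.
E[λ | data] = 27.2/8.9 = 3.056.

Posterior mean ≈ 3.056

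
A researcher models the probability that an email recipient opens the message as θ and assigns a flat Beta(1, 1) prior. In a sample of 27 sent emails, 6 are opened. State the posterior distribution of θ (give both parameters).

Posterior: Beta(7, 22)

The binomial likelihood is conjugate to the Beta prior: with 6 successes and 21 failures, the posterior is Beta(1+6, 1+21) = Beta(7, 22).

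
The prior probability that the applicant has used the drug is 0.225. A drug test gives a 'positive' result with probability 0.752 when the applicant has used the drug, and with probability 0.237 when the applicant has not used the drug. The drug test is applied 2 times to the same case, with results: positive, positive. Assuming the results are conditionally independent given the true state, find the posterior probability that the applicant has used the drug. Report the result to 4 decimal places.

Let H be the event that the applicant has used the drug; start with P(H) = 0.225. P('positive'|H) = 0.752, P('positive'|¬H) = 0.237.
Update on result 1 ('positive'): P(H) ← 0.752·0.2250 / (0.752·0.2250 + 0.237·0.7750) = 0.16920/0.35288 = 0.4795.
Update on result 2 ('positive'): P(H) ← 0.752·0.4795 / (0.752·0.4795 + 0.237·0.5205) = 0.36058/0.48394 = 0.7451.

Posterior P(H) ≈ 0.7451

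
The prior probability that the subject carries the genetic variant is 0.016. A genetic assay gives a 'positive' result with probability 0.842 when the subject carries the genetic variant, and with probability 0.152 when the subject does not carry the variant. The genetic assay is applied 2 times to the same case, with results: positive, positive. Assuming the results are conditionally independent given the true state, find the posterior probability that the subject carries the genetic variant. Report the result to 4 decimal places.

Posterior P(H) ≈ 0.3329

Let H be the event that the subject carries the genetic variant; start with P(H) = 0.016. P('positive'|H) = 0.842, P('positive'|¬H) = 0.152.
Update on result 1 ('positive'): P(H) ← 0.842·0.0160 / (0.842·0.0160 + 0.152·0.9840) = 0.013472/0.16304 = 0.0826.
Update on result 2 ('positive'): P(H) ← 0.842·0.0826 / (0.842·0.0826 + 0.152·0.9174) = 0.069574/0.20901 = 0.3329.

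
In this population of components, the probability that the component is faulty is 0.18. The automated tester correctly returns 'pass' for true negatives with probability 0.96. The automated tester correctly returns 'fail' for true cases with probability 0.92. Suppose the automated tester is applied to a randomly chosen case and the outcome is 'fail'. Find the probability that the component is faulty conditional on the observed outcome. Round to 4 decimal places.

P(H | E) ≈ 0.8347

Write H for 'the component is faulty'. Prior odds H:¬H = 0.18/0.82 = 0.21951. For the 'fail' outcome, the likelihood ratio is 0.92/0.04 = 23.000.
Posterior odds = 0.21951 × 23.000 = 5.0488, so P(H|E) = 5.0488/(1+5.0488) = 0.8347.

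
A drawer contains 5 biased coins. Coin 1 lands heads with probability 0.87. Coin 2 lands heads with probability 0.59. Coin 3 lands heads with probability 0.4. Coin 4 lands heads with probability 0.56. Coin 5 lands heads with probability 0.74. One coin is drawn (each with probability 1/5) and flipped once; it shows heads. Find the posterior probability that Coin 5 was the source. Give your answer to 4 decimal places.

P(heads|C1) = 0.87; P(heads|C2) = 0.59; P(heads|C3) = 0.4; P(heads|C4) = 0.56; P(heads|C5) = 0.74.
Prior × likelihood for each source: 0.2·0.87=0.1740, 0.2·0.59=0.1180, 0.2·0.4=0.08000, 0.2·0.56=0.1120, 0.2·0.74=0.1480. Summing gives P(heads) = 0.63200.
P(Coin 5 | heads) = 0.1480 / 0.63200 = 0.2342.

Posterior probability ≈ 0.2342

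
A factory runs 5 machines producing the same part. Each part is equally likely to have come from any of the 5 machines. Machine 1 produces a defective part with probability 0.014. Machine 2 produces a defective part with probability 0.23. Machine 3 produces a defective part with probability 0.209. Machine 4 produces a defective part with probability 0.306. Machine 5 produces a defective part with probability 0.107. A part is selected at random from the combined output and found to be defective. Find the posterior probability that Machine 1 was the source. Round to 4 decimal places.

Posterior probability ≈ 0.0162

Tabulate prior·likelihood by source: [1] prior 0.2, lik 0.014, product 0.002800; [2] prior 0.2, lik 0.23, product 0.04600; [3] prior 0.2, lik 0.209, product 0.04180; [4] prior 0.2, lik 0.306, product 0.06120; [5] prior 0.2, lik 0.107, product 0.02140.
Normalizing constant = 0.17320; the posterior for Machine 1 is its product over the sum, 0.002800/0.17320 = 0.0162.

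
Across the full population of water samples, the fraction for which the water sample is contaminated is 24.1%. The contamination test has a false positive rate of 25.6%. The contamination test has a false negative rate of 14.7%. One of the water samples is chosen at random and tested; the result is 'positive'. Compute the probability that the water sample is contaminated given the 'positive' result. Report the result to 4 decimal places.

P(H | E) ≈ 0.5141

Let H be the event that the water sample is contaminated. P(H) = 0.241, so P(¬H) = 0.759. With E the 'positive' result, P(E|H) = 0.853 and P(E|¬H) = 0.256.
P(E) = 0.853·0.241 + 0.256·0.759 = 0.20557 + 0.19430 = 0.39988.
By Bayes' theorem, P(H|E) = 0.20557 / 0.39988 = 0.5141.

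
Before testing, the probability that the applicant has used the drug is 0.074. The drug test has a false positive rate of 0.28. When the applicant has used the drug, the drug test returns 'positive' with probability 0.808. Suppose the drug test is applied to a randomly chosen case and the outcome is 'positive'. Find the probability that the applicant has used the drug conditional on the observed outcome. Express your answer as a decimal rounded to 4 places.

P(H | E) ≈ 0.1874

Let H be the event that the applicant has used the drug. P(H) = 0.074, so P(¬H) = 0.926. With E the 'positive' result, P(E|H) = 0.808 and P(E|¬H) = 0.28.
P(E) = 0.808·0.074 + 0.28·0.926 = 0.059792 + 0.25928 = 0.31907.
By Bayes' theorem, P(H|E) = 0.059792 / 0.31907 = 0.1874.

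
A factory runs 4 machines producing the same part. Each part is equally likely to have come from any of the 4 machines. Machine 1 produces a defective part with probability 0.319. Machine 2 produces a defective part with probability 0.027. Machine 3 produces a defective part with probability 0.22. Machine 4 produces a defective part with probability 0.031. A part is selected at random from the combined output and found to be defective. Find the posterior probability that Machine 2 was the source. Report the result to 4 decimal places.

Posterior probability ≈ 0.0452

Tabulate prior·likelihood by source: [1] prior 0.25, lik 0.319, product 0.07975; [2] prior 0.25, lik 0.027, product 0.006750; [3] prior 0.25, lik 0.22, product 0.05500; [4] prior 0.25, lik 0.031, product 0.007750.
Normalizing constant = 0.14925; the posterior for Machine 2 is its product over the sum, 0.006750/0.14925 = 0.0452.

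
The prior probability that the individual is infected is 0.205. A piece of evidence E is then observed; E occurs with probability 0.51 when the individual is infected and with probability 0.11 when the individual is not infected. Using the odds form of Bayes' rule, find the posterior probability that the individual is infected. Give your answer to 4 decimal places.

Prior odds = 0.205/(1−0.205) = 0.25786. In log-odds, ln(0.25786) = -1.3553.
Add log likelihood ratio: ln(4.6364) = 1.5339.
Posterior log-odds = 0.17860, so posterior odds = exp(0.17860) = 1.1955. Converting, P(H|E) = 1.1955/2.1955 = 0.5445.

Posterior probability ≈ 0.5445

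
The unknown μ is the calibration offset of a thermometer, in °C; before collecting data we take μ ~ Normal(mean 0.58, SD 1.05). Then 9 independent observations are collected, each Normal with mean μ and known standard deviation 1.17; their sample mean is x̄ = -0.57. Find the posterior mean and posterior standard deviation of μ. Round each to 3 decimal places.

With known σ, the Normal prior is conjugate. Weight on the data is w = (n/σ²)/(n/σ² + 1/τ₀²) = 6.57462/(6.57462+0.907029) = 0.87877.
Posterior mean = w·x̄ + (1−w)·μ₀ = 0.87877·-0.57 + 0.12123·0.58 = -0.431. Posterior variance = 1/(6.57462+0.907029) = 0.133660, so SD = 0.366.

Posterior mean ≈ -0.431; posterior SD ≈ 0.366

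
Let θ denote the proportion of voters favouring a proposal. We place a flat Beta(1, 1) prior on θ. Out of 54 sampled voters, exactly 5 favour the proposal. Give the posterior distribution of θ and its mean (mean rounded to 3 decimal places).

Posterior: Beta(6, 50); mean ≈ 0.107

Observing 5 successes and 49 failures updates Beta(1, 1) by adding the success and failure counts to the two shape parameters: α = 1+5 = 6, β = 1+49 = 50.
E[θ | data] = 6/(6+50) = 0.107.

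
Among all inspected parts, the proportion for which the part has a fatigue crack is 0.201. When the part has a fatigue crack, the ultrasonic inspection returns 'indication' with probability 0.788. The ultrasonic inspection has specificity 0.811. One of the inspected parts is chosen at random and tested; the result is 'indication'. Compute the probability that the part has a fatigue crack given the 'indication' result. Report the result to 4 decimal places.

P(H | E) ≈ 0.5119

Let H be the event that the part has a fatigue crack. P(H) = 0.201, so P(¬H) = 0.799. With E the 'indication' result, P(E|H) = 0.788 and P(E|¬H) = 0.189.
P(E) = 0.788·0.201 + 0.189·0.799 = 0.15839 + 0.15101 = 0.30940.
By Bayes' theorem, P(H|E) = 0.15839 / 0.30940 = 0.5119.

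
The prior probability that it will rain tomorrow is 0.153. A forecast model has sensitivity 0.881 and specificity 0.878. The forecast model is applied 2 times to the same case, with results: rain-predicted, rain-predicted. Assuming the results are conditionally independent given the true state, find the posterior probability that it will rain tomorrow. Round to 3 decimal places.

With H the event that it will rain tomorrow, the joint likelihood of the observed sequence is P(data|H) = 0.881·0.881 = 0.77616 and P(data|¬H) = 0.122·0.122 = 0.014884.
Bayes: P(H|data) = 0.153·0.77616 / (0.153·0.77616 + 0.847·0.014884) = 0.11875/0.13136 = 0.9040.

Posterior P(H) ≈ 0.904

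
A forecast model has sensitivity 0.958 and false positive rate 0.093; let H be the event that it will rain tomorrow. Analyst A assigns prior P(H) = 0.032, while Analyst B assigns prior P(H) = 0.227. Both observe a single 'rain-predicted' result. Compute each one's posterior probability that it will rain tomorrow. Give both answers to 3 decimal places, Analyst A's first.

Analyst A: 0.254; Analyst B: 0.752

P('+'|H) = 0.958, P('+'|¬H) = 0.093.
Analyst A: numerator 0.958·0.032 = 0.030656; evidence = 0.030656+0.093·0.968 = 0.12068; posterior = 0.254.
Analyst B: numerator 0.958·0.227 = 0.21747; evidence = 0.21747+0.093·0.773 = 0.28935; posterior = 0.752.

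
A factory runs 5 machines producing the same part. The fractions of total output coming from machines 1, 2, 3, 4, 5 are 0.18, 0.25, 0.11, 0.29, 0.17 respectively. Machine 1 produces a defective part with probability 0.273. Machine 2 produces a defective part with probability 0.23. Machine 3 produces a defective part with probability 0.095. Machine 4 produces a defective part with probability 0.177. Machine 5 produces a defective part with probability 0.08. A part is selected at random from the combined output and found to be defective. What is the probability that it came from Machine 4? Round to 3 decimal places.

Tabulate prior·likelihood by source: [1] prior 0.18, lik 0.273, product 0.04914; [2] prior 0.25, lik 0.23, product 0.05750; [3] prior 0.11, lik 0.095, product 0.01045; [4] prior 0.29, lik 0.177, product 0.05133; [5] prior 0.17, lik 0.08, product 0.01360.
Normalizing constant = 0.18202; the posterior for Machine 4 is its product over the sum, 0.05133/0.18202 = 0.282.

Posterior probability ≈ 0.282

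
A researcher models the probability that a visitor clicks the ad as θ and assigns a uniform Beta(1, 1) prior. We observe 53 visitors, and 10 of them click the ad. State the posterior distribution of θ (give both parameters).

Observing 10 successes and 43 failures updates Beta(1, 1) by adding the success and failure counts to the two shape parameters: α = 1+10 = 11, β = 1+43 = 44.

Posterior: Beta(11, 44)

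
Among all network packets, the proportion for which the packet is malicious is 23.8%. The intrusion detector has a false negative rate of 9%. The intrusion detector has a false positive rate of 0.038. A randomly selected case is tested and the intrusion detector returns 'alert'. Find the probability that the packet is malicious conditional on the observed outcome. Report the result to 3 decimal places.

P(H | E) ≈ 0.882

Write H for 'the packet is malicious'. Prior odds H:¬H = 0.238/0.762 = 0.31234. For the 'alert' outcome, the likelihood ratio is 0.91/0.038 = 23.947.
Posterior odds = 0.31234 × 23.947 = 7.4796, so P(H|E) = 7.4796/(1+7.4796) = 0.882.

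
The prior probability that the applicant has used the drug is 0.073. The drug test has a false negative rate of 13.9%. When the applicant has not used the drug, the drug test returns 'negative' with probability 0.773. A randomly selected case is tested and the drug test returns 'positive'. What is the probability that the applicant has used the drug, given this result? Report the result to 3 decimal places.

Let H be the event that the applicant has used the drug. P(H) = 0.073, so P(¬H) = 0.927. With E the 'positive' result, P(E|H) = 0.861 and P(E|¬H) = 0.227.
P(E) = 0.861·0.073 + 0.227·0.927 = 0.062853 + 0.21043 = 0.27328.
By Bayes' theorem, P(H|E) = 0.062853 / 0.27328 = 0.230.

P(H | E) ≈ 0.230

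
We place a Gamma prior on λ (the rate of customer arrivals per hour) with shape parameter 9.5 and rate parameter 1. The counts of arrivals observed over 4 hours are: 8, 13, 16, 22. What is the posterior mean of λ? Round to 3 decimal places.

The Poisson likelihood adds the total count to the shape and the number of exposure periods to the rate. Here ∑xᵢ = 59 and n = 4, so shape 9.5→68.5 and rate 1→5.
E[λ | data] = 68.5/5 = 13.700.

Posterior mean ≈ 13.700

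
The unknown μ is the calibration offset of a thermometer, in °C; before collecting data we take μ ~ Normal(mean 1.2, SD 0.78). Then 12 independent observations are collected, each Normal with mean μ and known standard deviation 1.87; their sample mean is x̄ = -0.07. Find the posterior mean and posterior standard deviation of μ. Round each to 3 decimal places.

Posterior mean ≈ 0.341; posterior SD ≈ 0.444

With known σ, the Normal prior is conjugate. Weight on the data is w = (n/σ²)/(n/σ² + 1/τ₀²) = 3.43161/(3.43161+1.64366) = 0.67614.
Posterior mean = w·x̄ + (1−w)·μ₀ = 0.67614·-0.07 + 0.32386·1.2 = 0.341. Posterior variance = 1/(3.43161+1.64366) = 0.197034, so SD = 0.444.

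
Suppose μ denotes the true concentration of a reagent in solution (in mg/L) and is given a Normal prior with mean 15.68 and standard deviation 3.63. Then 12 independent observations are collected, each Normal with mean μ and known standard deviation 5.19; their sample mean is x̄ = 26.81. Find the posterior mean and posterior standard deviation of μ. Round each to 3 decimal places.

With known σ, the Normal prior is conjugate. Weight on the data is w = (n/σ²)/(n/σ² + 1/τ₀²) = 0.445499/(0.445499+0.0758904) = 0.85445.
Posterior mean = w·x̄ + (1−w)·μ₀ = 0.85445·26.81 + 0.14555·15.68 = 25.190. Posterior variance = 1/(0.445499+0.0758904) = 1.91795, so SD = 1.385.

Posterior mean ≈ 25.190; posterior SD ≈ 1.385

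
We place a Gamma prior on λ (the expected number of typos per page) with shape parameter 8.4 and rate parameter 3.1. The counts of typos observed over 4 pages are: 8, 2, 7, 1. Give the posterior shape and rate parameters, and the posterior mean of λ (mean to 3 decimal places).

Total count ∑xᵢ = 18 over n = 4 pages.
Gamma is conjugate to the Poisson likelihood: posterior is Gamma(shape = 8.4+18 = 26.4, rate = 3.1+4 = 7.1).
Posterior mean = shape/rate = 26.4/7.1 = 3.718.

Posterior: Gamma(shape=26.4, rate=7.1); mean ≈ 3.718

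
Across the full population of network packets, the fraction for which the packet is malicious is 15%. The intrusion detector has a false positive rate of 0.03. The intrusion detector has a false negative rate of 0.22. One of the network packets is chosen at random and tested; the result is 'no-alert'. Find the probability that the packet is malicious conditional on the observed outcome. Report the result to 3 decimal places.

Let H be the event that the packet is malicious. P(H) = 0.15, so P(¬H) = 0.85. With E the 'no-alert' result, P(E|H) = 0.22 and P(E|¬H) = 0.97.
P(E) = 0.22·0.15 + 0.97·0.85 = 0.033000 + 0.82450 = 0.85750.
By Bayes' theorem, P(H|E) = 0.033000 / 0.85750 = 0.038.

P(H | E) ≈ 0.038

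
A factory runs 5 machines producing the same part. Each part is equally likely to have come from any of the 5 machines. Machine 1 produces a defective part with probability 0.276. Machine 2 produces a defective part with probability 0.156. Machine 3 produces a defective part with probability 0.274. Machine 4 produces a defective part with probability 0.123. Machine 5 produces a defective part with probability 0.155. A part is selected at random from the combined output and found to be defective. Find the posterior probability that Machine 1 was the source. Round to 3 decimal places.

Posterior probability ≈ 0.280

Tabulate prior·likelihood by source: [1] prior 0.2, lik 0.276, product 0.05520; [2] prior 0.2, lik 0.156, product 0.03120; [3] prior 0.2, lik 0.274, product 0.05480; [4] prior 0.2, lik 0.123, product 0.02460; [5] prior 0.2, lik 0.155, product 0.03100.
Normalizing constant = 0.19680; the posterior for Machine 1 is its product over the sum, 0.05520/0.19680 = 0.280.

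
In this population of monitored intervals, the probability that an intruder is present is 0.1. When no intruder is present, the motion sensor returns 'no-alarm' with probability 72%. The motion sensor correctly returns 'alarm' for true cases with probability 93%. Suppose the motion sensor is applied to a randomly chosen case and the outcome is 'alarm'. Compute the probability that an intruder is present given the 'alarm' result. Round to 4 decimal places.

Write H for 'an intruder is present'. Prior odds H:¬H = 0.1/0.9 = 0.11111. For the 'alarm' outcome, the likelihood ratio is 0.93/0.28 = 3.3214.
Posterior odds = 0.11111 × 3.3214 = 0.36905, so P(H|E) = 0.36905/(1+0.36905) = 0.2696.

P(H | E) ≈ 0.2696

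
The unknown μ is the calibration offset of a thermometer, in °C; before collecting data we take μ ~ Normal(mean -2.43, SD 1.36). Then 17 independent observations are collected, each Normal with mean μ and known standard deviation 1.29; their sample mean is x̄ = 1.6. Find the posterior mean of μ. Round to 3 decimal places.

Posterior mean ≈ 1.397

Prior precision 1/τ₀² = 1/1.36² = 0.540657; data precision n/σ² = 17/1.29² = 10.2157.
Posterior precision = 0.540657 + 10.2157 = 10.7564.
Posterior mean = (0.540657·-2.43 + 10.2157·1.6) / 10.7564 = 1.397.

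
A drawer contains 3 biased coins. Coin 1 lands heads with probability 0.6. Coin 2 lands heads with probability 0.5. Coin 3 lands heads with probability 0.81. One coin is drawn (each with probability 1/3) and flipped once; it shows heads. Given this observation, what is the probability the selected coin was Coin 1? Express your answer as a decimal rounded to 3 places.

Posterior probability ≈ 0.314

Tabulate prior·likelihood by source: [1] prior 0.333333, lik 0.6, product 0.2000; [2] prior 0.333333, lik 0.5, product 0.1667; [3] prior 0.333333, lik 0.81, product 0.2700.
Normalizing constant = 0.63667; the posterior for Coin 1 is its product over the sum, 0.2000/0.63667 = 0.314.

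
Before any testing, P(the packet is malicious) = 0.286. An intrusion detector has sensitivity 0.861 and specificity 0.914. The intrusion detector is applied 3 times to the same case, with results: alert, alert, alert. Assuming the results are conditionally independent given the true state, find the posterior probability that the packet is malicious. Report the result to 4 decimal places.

Posterior P(H) ≈ 0.9975

Let H be the event that the packet is malicious; start with P(H) = 0.286. P('alert'|H) = 0.861, P('alert'|¬H) = 0.086.
Update on result 1 ('alert'): P(H) ← 0.861·0.2860 / (0.861·0.2860 + 0.086·0.7140) = 0.24625/0.30765 = 0.8004.
Update on result 2 ('alert'): P(H) ← 0.861·0.8004 / (0.861·0.8004 + 0.086·0.1996) = 0.68915/0.70632 = 0.9757.
Update on result 3 ('alert'): P(H) ← 0.861·0.9757 / (0.861·0.9757 + 0.086·0.0243) = 0.84008/0.84217 = 0.9975.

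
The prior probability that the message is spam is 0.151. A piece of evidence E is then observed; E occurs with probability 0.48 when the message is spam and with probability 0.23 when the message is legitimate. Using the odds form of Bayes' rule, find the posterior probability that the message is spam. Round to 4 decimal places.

Posterior probability ≈ 0.2707

Prior odds = 0.151/(1−0.151) = 0.17786.
Likelihood ratio for E = 0.48/0.23 = 2.0870.
Posterior odds = prior odds × LR = 0.37118.
Posterior probability = odds/(1+odds) = 0.37118/1.3712 = 0.2707.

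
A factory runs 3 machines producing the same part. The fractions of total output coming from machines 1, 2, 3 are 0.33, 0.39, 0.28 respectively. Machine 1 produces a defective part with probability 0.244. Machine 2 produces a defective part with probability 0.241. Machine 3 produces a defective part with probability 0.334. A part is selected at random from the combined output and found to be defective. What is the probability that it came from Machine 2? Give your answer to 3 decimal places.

Posterior probability ≈ 0.351

P(defective|M1) = 0.244; P(defective|M2) = 0.241; P(defective|M3) = 0.334.
Prior × likelihood for each source: 0.33·0.244=0.08052, 0.39·0.241=0.09399, 0.28·0.334=0.09352. Summing gives P(defective) = 0.26803.
P(Machine 2 | defective) = 0.09399 / 0.26803 = 0.351.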